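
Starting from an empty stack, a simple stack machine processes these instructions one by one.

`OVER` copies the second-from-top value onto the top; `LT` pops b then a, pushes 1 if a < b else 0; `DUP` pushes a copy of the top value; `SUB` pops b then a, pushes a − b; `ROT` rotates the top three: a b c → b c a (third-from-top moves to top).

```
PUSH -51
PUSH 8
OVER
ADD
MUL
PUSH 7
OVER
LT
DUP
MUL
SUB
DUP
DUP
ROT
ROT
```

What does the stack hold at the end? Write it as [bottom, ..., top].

PUSH -51 : [-51]
PUSH 8   : [-51, 8]
OVER     : [-51, 8, -51]
ADD      : [-51, -43]
MUL      : [2193]
PUSH 7   : [2193, 7]
OVER     : [2193, 7, 2193]
LT       : [2193, 1]
DUP      : [2193, 1, 1]
MUL      : [2193, 1]
SUB      : [2192]
DUP      : [2192, 2192]
DUP      : [2192, 2192, 2192]
ROT      : [2192, 2192, 2192]
ROT      : [2192, 2192, 2192]

[2192, 2192, 2192]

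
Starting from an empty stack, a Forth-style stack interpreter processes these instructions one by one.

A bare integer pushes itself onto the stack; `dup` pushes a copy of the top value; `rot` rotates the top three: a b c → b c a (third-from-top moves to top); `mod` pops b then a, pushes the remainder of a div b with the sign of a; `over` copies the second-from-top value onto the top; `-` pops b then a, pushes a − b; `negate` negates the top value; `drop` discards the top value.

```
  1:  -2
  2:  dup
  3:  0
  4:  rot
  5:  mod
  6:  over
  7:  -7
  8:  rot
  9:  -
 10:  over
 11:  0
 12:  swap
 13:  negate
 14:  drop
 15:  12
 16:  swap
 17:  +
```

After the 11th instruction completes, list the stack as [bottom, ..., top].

-2    -2
dup   -2 -2
0     -2 -2 0
rot   -2 0 -2
mod   -2 0
over  -2 0 -2
-7    -2 0 -2 -7
rot   -2 -2 -7 0
-     -2 -2 -7
over  -2 -2 -7 -2
0     -2 -2 -7 -2 0

[-2, -2, -7, -2, 0]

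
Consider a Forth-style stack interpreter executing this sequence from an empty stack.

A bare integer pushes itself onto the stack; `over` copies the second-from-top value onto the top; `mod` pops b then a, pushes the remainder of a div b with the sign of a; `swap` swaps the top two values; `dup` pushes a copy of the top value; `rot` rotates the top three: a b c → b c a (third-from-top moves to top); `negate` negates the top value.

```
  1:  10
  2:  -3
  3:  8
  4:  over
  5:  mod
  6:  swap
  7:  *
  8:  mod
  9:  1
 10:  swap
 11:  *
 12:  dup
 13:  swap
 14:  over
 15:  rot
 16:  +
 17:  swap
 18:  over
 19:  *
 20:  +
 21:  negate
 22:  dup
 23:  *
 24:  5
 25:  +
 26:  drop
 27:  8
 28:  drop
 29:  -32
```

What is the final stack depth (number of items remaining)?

1

10     → 10
-3     → 10 -3
8      → 10 -3 8
over   → 10 -3 8 -3
mod    → 10 -3 2
swap   → 10 2 -3
*      → 10 -6
mod    → 4
1      → 4 1
swap   → 1 4
*      → 4
dup    → 4 4
swap   → 4 4
over   → 4 4 4
rot    → 4 4 4
+      → 4 8
swap   → 8 4
over   → 8 4 8
*      → 8 32
+      → 40
negate → -40
dup    → -40 -40
*      → 1600
5      → 1600 5
+      → 1605
drop   → (empty)
8      → 8
drop   → (empty)
-32    → -32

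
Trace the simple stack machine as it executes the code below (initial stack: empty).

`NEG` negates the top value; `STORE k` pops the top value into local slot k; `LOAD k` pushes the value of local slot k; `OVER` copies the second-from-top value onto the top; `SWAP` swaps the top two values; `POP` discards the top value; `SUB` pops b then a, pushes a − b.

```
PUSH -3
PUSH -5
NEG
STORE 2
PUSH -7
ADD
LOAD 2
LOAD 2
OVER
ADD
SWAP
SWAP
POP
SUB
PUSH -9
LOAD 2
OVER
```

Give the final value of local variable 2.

5

PUSH -3  [-3]
PUSH -5  [-3, -5]
NEG      [-3, 5]
STORE 2  [-3]
PUSH -7  [-3, -7]
ADD      [-10]
LOAD 2   [-10, 5]
LOAD 2   [-10, 5, 5]
OVER     [-10, 5, 5, 5]
ADD      [-10, 5, 10]
SWAP     [-10, 10, 5]
SWAP     [-10, 5, 10]
POP      [-10, 5]
SUB      [-15]
PUSH -9  [-15, -9]
LOAD 2   [-15, -9, 5]
OVER     [-15, -9, 5, -9]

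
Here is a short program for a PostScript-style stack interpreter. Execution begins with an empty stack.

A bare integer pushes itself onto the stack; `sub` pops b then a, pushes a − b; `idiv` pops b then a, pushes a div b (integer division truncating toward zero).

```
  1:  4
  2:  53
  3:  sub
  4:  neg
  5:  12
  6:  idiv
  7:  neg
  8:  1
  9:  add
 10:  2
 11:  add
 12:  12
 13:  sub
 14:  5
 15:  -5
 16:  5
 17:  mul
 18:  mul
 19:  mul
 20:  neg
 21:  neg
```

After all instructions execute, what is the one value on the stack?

4     4
53    4 53
sub   -49
neg   49
12    49 12
idiv  4
neg   -4
1     -4 1
add   -3
2     -3 2
add   -1
12    -1 12
sub   -13
5     -13 5
-5    -13 5 -5
5     -13 5 -5 5
mul   -13 5 -25
mul   -13 -125
mul   1625
neg   -1625
neg   1625

1625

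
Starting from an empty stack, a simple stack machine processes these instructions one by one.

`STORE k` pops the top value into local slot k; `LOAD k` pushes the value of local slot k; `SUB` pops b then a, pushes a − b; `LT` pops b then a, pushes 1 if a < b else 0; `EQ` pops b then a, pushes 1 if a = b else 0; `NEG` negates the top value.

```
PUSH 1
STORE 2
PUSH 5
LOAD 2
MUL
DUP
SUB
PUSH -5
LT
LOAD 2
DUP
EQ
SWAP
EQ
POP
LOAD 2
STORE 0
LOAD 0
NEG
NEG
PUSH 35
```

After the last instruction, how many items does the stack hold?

2

PUSH 1  → 1
STORE 2 → (empty)
PUSH 5  → 5
LOAD 2  → 5 1
MUL     → 5
DUP     → 5 5
SUB     → 0
PUSH -5 → 0 -5
LT      → 0
LOAD 2  → 0 1
DUP     → 0 1 1
EQ      → 0 1
SWAP    → 1 0
EQ      → 0
POP     → (empty)
LOAD 2  → 1
STORE 0 → (empty)
LOAD 0  → 1
NEG     → -1
NEG     → 1
PUSH 35 → 1 35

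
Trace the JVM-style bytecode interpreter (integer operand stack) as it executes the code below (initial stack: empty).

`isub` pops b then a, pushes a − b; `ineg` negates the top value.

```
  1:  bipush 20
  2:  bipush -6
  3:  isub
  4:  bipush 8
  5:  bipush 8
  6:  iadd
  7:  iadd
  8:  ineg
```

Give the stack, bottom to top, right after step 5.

[26, 8, 8]

bipush 20 : [20]
bipush -6 : [20, -6]
isub      : [26]
bipush 8  : [26, 8]
bipush 8  : [26, 8, 8]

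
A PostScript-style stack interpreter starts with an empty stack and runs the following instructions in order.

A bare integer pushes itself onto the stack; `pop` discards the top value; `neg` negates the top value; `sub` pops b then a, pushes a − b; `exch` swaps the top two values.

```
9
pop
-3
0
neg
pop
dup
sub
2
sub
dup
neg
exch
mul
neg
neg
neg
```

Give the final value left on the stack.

9    : [9]
pop  : []
-3   : [-3]
0    : [-3, 0]
neg  : [-3, 0]
pop  : [-3]
dup  : [-3, -3]
sub  : [0]
2    : [0, 2]
sub  : [-2]
dup  : [-2, -2]
neg  : [-2, 2]
exch : [2, -2]
mul  : [-4]
neg  : [4]
neg  : [-4]
neg  : [4]

4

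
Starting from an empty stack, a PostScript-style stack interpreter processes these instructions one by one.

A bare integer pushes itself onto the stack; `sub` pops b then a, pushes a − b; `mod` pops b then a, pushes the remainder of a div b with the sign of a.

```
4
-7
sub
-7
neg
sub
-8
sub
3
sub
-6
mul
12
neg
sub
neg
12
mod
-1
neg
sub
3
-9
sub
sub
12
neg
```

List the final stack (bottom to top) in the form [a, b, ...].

4   → [4]
-7  → [4, -7]
sub → [11]
-7  → [11, -7]
neg → [11, 7]
sub → [4]
-8  → [4, -8]
sub → [12]
3   → [12, 3]
sub → [9]
-6  → [9, -6]
mul → [-54]
12  → [-54, 12]
neg → [-54, -12]
sub → [-42]
neg → [42]
12  → [42, 12]
mod → [6]
-1  → [6, -1]
neg → [6, 1]
sub → [5]
3   → [5, 3]
-9  → [5, 3, -9]
sub → [5, 12]
sub → [-7]
12  → [-7, 12]
neg → [-7, -12]

[-7, -12]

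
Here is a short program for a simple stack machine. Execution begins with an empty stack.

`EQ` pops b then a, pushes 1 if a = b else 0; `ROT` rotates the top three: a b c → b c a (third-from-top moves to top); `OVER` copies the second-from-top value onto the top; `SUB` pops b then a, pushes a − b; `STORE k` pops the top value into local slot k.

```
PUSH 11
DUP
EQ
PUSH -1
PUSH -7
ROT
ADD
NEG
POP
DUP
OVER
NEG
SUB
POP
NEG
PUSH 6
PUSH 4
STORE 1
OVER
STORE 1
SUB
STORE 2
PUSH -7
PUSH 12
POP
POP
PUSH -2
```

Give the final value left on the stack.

-2

PUSH 11  11
DUP      11 11
EQ       1
PUSH -1  1 -1
PUSH -7  1 -1 -7
ROT      -1 -7 1
ADD      -1 -6
NEG      -1 6
POP      -1
DUP      -1 -1
OVER     -1 -1 -1
NEG      -1 -1 1
SUB      -1 -2
POP      -1
NEG      1
PUSH 6   1 6
PUSH 4   1 6 4
STORE 1  1 6
OVER     1 6 1
STORE 1  1 6
SUB      -5
STORE 2  (empty)
PUSH -7  -7
PUSH 12  -7 12
POP      -7
POP      (empty)
PUSH -2  -2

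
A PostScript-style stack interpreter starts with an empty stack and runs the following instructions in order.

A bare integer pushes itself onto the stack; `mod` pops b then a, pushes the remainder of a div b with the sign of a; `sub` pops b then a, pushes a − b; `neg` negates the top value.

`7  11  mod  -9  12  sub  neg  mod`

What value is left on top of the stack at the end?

7

7   -> 7
11  -> 7 11
mod -> 7
-9  -> 7 -9
12  -> 7 -9 12
sub -> 7 -21
neg -> 7 21
mod -> 7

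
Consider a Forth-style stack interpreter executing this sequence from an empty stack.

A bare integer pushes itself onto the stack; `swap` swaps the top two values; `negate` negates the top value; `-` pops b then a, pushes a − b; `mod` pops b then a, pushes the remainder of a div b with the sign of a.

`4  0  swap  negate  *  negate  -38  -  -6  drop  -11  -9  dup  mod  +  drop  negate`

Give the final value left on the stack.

-38

4      → [4]
0      → [4, 0]
swap   → [0, 4]
negate → [0, -4]
*      → [0]
negate → [0]
-38    → [0, -38]
-      → [38]
-6     → [38, -6]
drop   → [38]
-11    → [38, -11]
-9     → [38, -11, -9]
dup    → [38, -11, -9, -9]
mod    → [38, -11, 0]
+      → [38, -11]
drop   → [38]
negate → [-38]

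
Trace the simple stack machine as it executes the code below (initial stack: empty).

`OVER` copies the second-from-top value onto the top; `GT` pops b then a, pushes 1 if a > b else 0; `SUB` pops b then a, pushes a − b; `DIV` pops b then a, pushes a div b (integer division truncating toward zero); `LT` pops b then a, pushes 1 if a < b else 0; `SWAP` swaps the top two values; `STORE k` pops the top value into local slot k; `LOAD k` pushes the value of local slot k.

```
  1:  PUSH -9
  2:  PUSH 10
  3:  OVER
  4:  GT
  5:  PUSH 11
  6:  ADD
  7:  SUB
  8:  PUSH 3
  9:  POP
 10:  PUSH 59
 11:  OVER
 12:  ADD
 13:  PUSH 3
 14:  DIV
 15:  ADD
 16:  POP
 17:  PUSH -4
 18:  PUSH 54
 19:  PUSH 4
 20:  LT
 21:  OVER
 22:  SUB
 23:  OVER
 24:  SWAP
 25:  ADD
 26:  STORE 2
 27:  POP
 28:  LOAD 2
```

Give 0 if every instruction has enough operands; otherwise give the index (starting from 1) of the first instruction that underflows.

0

PUSH -9  [-9]
PUSH 10  [-9, 10]
OVER     [-9, 10, -9]
GT       [-9, 1]
PUSH 11  [-9, 1, 11]
ADD      [-9, 12]
SUB      [-21]
PUSH 3   [-21, 3]
POP      [-21]
PUSH 59  [-21, 59]
OVER     [-21, 59, -21]
ADD      [-21, 38]
PUSH 3   [-21, 38, 3]
DIV      [-21, 12]
ADD      [-9]
POP      []
PUSH -4  [-4]
PUSH 54  [-4, 54]
PUSH 4   [-4, 54, 4]
LT       [-4, 0]
OVER     [-4, 0, -4]
SUB      [-4, 4]
OVER     [-4, 4, -4]
SWAP     [-4, -4, 4]
ADD      [-4, 0]
STORE 2  [-4]
POP      []
LOAD 2   [0]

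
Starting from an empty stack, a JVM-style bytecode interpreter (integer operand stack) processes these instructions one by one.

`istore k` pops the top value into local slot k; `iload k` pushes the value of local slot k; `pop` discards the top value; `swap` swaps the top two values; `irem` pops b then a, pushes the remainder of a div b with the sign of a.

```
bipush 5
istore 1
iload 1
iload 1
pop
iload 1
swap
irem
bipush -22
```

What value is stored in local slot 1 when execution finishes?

5

bipush 5   → 5
istore 1   → (empty)
iload 1    → 5
iload 1    → 5 5
pop        → 5
iload 1    → 5 5
swap       → 5 5
irem       → 0
bipush -22 → 0 -22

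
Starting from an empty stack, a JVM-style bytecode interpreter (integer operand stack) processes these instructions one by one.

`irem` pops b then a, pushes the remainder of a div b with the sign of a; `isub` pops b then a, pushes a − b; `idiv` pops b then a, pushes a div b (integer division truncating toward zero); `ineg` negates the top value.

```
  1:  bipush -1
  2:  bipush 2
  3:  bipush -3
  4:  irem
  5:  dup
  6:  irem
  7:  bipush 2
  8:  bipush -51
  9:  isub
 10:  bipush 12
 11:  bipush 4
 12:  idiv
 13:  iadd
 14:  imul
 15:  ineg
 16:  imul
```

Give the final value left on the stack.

0

bipush -1  → -1
bipush 2   → -1 2
bipush -3  → -1 2 -3
irem       → -1 2
dup        → -1 2 2
irem       → -1 0
bipush 2   → -1 0 2
bipush -51 → -1 0 2 -51
isub       → -1 0 53
bipush 12  → -1 0 53 12
bipush 4   → -1 0 53 12 4
idiv       → -1 0 53 3
iadd       → -1 0 56
imul       → -1 0
ineg       → -1 0
imul       → 0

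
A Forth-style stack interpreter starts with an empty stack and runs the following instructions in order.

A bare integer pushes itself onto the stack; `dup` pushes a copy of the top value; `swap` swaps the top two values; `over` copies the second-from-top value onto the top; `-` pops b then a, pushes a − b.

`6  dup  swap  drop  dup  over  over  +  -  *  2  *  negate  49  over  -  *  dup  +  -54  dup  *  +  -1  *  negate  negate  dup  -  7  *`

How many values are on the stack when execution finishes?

1

6       [6]
dup     [6, 6]
swap    [6, 6]
drop    [6]
dup     [6, 6]
over    [6, 6, 6]
over    [6, 6, 6, 6]
+       [6, 6, 12]
-       [6, -6]
*       [-36]
2       [-36, 2]
*       [-72]
negate  [72]
49      [72, 49]
over    [72, 49, 72]
-       [72, -23]
*       [-1656]
dup     [-1656, -1656]
+       [-3312]
-54     [-3312, -54]
dup     [-3312, -54, -54]
*       [-3312, 2916]
+       [-396]
-1      [-396, -1]
*       [396]
negate  [-396]
negate  [396]
dup     [396, 396]
-       [0]
7       [0, 7]
*       [0]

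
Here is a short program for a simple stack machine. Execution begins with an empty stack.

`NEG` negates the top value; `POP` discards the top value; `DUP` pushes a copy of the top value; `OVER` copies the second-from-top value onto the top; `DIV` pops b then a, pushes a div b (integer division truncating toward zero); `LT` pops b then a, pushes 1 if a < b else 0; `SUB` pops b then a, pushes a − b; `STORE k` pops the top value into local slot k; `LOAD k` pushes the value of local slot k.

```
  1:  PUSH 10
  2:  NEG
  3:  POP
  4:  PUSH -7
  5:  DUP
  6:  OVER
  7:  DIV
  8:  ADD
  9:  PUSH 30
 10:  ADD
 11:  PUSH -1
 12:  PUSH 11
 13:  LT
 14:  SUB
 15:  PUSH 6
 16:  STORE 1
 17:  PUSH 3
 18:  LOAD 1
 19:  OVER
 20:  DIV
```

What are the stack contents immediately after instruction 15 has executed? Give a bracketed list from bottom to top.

[23, 6]

PUSH 10  10
NEG      -10
POP      (empty)
PUSH -7  -7
DUP      -7 -7
OVER     -7 -7 -7
DIV      -7 1
ADD      -6
PUSH 30  -6 30
ADD      24
PUSH -1  24 -1
PUSH 11  24 -1 11
LT       24 1
SUB      23
PUSH 6   23 6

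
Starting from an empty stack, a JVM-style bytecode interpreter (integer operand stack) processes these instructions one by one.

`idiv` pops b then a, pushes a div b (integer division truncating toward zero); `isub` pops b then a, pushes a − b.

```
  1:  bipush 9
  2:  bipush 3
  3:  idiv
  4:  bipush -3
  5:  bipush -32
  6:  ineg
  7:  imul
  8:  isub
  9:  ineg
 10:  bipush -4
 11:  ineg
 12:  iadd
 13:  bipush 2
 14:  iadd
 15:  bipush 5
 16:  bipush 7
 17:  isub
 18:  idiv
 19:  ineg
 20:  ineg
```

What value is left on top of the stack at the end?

bipush 9    [9]
bipush 3    [9, 3]
idiv        [3]
bipush -3   [3, -3]
bipush -32  [3, -3, -32]
ineg        [3, -3, 32]
imul        [3, -96]
isub        [99]
ineg        [-99]
bipush -4   [-99, -4]
ineg        [-99, 4]
iadd        [-95]
bipush 2    [-95, 2]
iadd        [-93]
bipush 5    [-93, 5]
bipush 7    [-93, 5, 7]
isub        [-93, -2]
idiv        [46]
ineg        [-46]
ineg        [46]

46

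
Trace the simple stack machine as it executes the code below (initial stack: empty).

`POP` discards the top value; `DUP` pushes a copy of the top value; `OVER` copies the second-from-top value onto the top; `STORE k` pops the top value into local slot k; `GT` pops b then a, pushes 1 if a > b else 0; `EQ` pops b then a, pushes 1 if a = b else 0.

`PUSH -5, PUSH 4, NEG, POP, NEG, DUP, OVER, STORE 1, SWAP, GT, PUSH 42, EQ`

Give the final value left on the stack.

PUSH -5  -5
PUSH 4   -5 4
NEG      -5 -4
POP      -5
NEG      5
DUP      5 5
OVER     5 5 5
STORE 1  5 5
SWAP     5 5
GT       0
PUSH 42  0 42
EQ       0

0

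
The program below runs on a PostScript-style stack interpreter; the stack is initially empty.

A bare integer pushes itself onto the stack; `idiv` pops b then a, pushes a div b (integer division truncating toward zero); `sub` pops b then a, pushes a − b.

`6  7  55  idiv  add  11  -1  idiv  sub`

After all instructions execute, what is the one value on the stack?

6    -> 6
7    -> 6 7
55   -> 6 7 55
idiv -> 6 0
add  -> 6
11   -> 6 11
-1   -> 6 11 -1
idiv -> 6 -11
sub  -> 17

17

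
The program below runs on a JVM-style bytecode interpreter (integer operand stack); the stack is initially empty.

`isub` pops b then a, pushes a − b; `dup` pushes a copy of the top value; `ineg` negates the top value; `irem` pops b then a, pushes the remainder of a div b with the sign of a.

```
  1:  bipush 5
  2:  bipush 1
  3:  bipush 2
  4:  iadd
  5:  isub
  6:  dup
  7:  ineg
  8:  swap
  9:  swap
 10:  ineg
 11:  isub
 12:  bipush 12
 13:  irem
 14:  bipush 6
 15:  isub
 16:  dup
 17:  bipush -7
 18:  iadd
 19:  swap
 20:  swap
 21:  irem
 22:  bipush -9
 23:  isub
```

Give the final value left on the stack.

3

bipush 5  : 5
bipush 1  : 5 1
bipush 2  : 5 1 2
iadd      : 5 3
isub      : 2
dup       : 2 2
ineg      : 2 -2
swap      : -2 2
swap      : 2 -2
ineg      : 2 2
isub      : 0
bipush 12 : 0 12
irem      : 0
bipush 6  : 0 6
isub      : -6
dup       : -6 -6
bipush -7 : -6 -6 -7
iadd      : -6 -13
swap      : -13 -6
swap      : -6 -13
irem      : -6
bipush -9 : -6 -9
isub      : 3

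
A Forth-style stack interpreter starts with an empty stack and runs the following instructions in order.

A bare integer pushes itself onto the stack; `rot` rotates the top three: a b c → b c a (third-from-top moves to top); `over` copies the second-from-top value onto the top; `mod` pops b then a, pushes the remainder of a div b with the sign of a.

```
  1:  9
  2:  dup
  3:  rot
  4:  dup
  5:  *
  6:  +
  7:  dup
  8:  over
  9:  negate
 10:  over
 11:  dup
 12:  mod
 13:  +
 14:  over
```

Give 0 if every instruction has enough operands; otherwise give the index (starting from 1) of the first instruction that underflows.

3

9    9
dup  9 9
rot  — needs 3 operands, stack has 2 → underflow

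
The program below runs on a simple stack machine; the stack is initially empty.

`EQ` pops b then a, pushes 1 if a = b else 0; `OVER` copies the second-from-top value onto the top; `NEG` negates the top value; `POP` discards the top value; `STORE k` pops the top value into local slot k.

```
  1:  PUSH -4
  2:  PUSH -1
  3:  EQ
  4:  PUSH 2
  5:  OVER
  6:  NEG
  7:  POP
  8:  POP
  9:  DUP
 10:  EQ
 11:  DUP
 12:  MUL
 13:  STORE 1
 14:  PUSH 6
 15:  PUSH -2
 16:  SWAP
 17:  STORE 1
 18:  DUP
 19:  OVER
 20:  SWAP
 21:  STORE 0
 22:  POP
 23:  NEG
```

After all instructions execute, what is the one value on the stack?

PUSH -4  -4
PUSH -1  -4 -1
EQ       0
PUSH 2   0 2
OVER     0 2 0
NEG      0 2 0
POP      0 2
POP      0
DUP      0 0
EQ       1
DUP      1 1
MUL      1
STORE 1  (empty)
PUSH 6   6
PUSH -2  6 -2
SWAP     -2 6
STORE 1  -2
DUP      -2 -2
OVER     -2 -2 -2
SWAP     -2 -2 -2
STORE 0  -2 -2
POP      -2
NEG      2

2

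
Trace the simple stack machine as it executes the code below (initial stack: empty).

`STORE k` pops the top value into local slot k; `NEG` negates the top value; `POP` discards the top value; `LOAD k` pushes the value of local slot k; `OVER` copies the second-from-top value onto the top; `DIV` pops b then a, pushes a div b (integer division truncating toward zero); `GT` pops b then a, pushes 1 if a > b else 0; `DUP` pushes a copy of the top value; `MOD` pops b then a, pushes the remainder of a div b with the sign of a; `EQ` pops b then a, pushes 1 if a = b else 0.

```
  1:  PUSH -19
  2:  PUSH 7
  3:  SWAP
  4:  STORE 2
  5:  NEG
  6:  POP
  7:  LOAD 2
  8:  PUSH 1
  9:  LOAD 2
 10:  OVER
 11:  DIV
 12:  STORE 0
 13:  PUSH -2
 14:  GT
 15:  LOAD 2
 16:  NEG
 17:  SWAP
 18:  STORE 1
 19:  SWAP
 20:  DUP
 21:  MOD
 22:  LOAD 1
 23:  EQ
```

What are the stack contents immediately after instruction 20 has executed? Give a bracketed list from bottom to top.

PUSH -19 → [-19]
PUSH 7   → [-19, 7]
SWAP     → [7, -19]
STORE 2  → [7]
NEG      → [-7]
POP      → []
LOAD 2   → [-19]
PUSH 1   → [-19, 1]
LOAD 2   → [-19, 1, -19]
OVER     → [-19, 1, -19, 1]
DIV      → [-19, 1, -19]
STORE 0  → [-19, 1]
PUSH -2  → [-19, 1, -2]
GT       → [-19, 1]
LOAD 2   → [-19, 1, -19]
NEG      → [-19, 1, 19]
SWAP     → [-19, 19, 1]
STORE 1  → [-19, 19]
SWAP     → [19, -19]
DUP      → [19, -19, -19]

[19, -19, -19]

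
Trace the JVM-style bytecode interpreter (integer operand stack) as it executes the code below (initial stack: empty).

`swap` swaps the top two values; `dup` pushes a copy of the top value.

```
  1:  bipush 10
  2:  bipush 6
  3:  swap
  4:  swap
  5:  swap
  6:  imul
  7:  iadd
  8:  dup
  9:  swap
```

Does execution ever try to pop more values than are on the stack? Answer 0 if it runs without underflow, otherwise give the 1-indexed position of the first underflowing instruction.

bipush 10  10
bipush 6   10 6
swap       6 10
swap       10 6
swap       6 10
imul       60
iadd  — needs 2 operands, stack has 1 → underflow

7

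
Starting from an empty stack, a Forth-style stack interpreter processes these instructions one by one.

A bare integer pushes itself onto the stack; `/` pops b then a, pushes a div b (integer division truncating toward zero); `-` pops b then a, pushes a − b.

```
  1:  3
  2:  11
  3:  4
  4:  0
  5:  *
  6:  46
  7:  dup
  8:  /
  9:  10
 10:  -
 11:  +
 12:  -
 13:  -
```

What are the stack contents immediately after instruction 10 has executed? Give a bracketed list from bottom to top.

3   → 3
11  → 3 11
4   → 3 11 4
0   → 3 11 4 0
*   → 3 11 0
46  → 3 11 0 46
dup → 3 11 0 46 46
/   → 3 11 0 1
10  → 3 11 0 1 10
-   → 3 11 0 -9

[3, 11, 0, -9]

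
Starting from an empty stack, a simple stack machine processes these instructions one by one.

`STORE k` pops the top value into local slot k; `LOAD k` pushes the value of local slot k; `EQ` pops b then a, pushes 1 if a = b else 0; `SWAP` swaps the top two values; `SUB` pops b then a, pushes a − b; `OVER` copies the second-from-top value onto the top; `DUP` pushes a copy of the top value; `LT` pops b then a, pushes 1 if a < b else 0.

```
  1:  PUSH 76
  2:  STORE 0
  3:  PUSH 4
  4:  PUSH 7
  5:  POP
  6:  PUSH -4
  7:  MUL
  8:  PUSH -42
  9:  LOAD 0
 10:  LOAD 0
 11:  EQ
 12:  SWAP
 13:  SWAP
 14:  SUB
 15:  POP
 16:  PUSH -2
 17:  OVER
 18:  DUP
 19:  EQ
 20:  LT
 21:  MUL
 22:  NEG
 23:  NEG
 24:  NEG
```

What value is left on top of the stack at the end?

PUSH 76   76
STORE 0   (empty)
PUSH 4    4
PUSH 7    4 7
POP       4
PUSH -4   4 -4
MUL       -16
PUSH -42  -16 -42
LOAD 0    -16 -42 76
LOAD 0    -16 -42 76 76
EQ        -16 -42 1
SWAP      -16 1 -42
SWAP      -16 -42 1
SUB       -16 -43
POP       -16
PUSH -2   -16 -2
OVER      -16 -2 -16
DUP       -16 -2 -16 -16
EQ        -16 -2 1
LT        -16 1
MUL       -16
NEG       16
NEG       -16
NEG       16

16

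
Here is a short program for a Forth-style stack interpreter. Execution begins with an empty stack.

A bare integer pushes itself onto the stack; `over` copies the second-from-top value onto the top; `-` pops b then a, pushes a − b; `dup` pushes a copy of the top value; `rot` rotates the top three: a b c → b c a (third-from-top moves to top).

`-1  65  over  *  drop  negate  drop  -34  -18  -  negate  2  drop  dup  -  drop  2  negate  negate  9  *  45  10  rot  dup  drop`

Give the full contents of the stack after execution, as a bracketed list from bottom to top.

-1     → [-1]
65     → [-1, 65]
over   → [-1, 65, -1]
*      → [-1, -65]
drop   → [-1]
negate → [1]
drop   → []
-34    → [-34]
-18    → [-34, -18]
-      → [-16]
negate → [16]
2      → [16, 2]
drop   → [16]
dup    → [16, 16]
-      → [0]
drop   → []
2      → [2]
negate → [-2]
negate → [2]
9      → [2, 9]
*      → [18]
45     → [18, 45]
10     → [18, 45, 10]
rot    → [45, 10, 18]
dup    → [45, 10, 18, 18]
drop   → [45, 10, 18]

[45, 10, 18]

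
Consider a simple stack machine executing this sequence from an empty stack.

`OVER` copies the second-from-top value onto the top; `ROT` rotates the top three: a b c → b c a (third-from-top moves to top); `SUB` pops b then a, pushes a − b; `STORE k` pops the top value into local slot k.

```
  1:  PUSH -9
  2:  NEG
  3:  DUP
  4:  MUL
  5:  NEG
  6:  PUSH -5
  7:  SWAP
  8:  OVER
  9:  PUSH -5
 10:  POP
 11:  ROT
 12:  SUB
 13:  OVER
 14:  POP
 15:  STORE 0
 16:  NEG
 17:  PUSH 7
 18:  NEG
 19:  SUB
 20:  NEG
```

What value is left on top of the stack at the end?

-88

PUSH -9 -> -9
NEG     -> 9
DUP     -> 9 9
MUL     -> 81
NEG     -> -81
PUSH -5 -> -81 -5
SWAP    -> -5 -81
OVER    -> -5 -81 -5
PUSH -5 -> -5 -81 -5 -5
POP     -> -5 -81 -5
ROT     -> -81 -5 -5
SUB     -> -81 0
OVER    -> -81 0 -81
POP     -> -81 0
STORE 0 -> -81
NEG     -> 81
PUSH 7  -> 81 7
NEG     -> 81 -7
SUB     -> 88
NEG     -> -88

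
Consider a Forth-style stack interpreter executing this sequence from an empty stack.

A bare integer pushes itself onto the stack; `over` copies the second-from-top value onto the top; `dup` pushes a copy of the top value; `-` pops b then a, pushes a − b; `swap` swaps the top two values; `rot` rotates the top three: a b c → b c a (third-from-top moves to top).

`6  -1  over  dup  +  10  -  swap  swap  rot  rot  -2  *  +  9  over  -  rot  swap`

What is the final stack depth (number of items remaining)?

3

6    : [6]
-1   : [6, -1]
over : [6, -1, 6]
dup  : [6, -1, 6, 6]
+    : [6, -1, 12]
10   : [6, -1, 12, 10]
-    : [6, -1, 2]
swap : [6, 2, -1]
swap : [6, -1, 2]
rot  : [-1, 2, 6]
rot  : [2, 6, -1]
-2   : [2, 6, -1, -2]
*    : [2, 6, 2]
+    : [2, 8]
9    : [2, 8, 9]
over : [2, 8, 9, 8]
-    : [2, 8, 1]
rot  : [8, 1, 2]
swap : [8, 2, 1]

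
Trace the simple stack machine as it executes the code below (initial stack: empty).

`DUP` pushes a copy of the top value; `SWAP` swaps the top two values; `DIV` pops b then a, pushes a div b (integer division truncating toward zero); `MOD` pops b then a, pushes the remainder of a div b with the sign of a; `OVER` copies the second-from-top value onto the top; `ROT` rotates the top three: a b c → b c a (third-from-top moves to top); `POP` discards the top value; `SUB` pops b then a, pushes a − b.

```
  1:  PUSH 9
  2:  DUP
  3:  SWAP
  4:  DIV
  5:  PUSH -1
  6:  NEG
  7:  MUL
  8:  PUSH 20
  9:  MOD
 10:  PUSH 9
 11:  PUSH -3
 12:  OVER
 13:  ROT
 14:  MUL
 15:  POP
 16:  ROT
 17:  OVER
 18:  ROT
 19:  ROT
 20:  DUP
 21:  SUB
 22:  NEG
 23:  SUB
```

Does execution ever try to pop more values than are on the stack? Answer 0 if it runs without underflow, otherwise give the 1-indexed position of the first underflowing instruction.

16

PUSH 9  -> [9]
DUP     -> [9, 9]
SWAP    -> [9, 9]
DIV     -> [1]
PUSH -1 -> [1, -1]
NEG     -> [1, 1]
MUL     -> [1]
PUSH 20 -> [1, 20]
MOD     -> [1]
PUSH 9  -> [1, 9]
PUSH -3 -> [1, 9, -3]
OVER    -> [1, 9, -3, 9]
ROT     -> [1, -3, 9, 9]
MUL     -> [1, -3, 81]
POP     -> [1, -3]
ROT  — needs 3 operands, stack has 2 → underflow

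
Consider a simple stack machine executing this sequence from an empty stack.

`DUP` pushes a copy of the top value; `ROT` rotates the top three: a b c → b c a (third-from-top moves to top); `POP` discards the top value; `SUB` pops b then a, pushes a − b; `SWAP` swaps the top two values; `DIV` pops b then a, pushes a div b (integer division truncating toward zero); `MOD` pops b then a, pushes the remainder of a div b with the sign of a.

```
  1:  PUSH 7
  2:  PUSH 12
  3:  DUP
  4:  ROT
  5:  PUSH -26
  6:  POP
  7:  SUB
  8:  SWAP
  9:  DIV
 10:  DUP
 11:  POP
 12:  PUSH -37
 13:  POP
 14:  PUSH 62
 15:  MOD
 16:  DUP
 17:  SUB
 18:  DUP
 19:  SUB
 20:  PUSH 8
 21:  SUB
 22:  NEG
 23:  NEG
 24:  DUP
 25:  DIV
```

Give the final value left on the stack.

PUSH 7   → [7]
PUSH 12  → [7, 12]
DUP      → [7, 12, 12]
ROT      → [12, 12, 7]
PUSH -26 → [12, 12, 7, -26]
POP      → [12, 12, 7]
SUB      → [12, 5]
SWAP     → [5, 12]
DIV      → [0]
DUP      → [0, 0]
POP      → [0]
PUSH -37 → [0, -37]
POP      → [0]
PUSH 62  → [0, 62]
MOD      → [0]
DUP      → [0, 0]
SUB      → [0]
DUP      → [0, 0]
SUB      → [0]
PUSH 8   → [0, 8]
SUB      → [-8]
NEG      → [8]
NEG      → [-8]
DUP      → [-8, -8]
DIV      → [1]

1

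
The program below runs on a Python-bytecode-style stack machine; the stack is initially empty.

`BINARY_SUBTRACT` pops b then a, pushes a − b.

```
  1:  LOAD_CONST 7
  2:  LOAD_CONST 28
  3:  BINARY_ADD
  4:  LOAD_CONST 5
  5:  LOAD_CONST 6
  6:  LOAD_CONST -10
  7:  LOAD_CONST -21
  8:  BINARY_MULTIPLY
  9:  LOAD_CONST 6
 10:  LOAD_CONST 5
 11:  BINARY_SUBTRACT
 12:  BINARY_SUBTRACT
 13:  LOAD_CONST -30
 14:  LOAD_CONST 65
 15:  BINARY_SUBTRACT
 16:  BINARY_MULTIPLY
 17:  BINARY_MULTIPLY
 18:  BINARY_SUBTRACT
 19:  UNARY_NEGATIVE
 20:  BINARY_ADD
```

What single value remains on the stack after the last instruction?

LOAD_CONST 7    → [7]
LOAD_CONST 28   → [7, 28]
BINARY_ADD      → [35]
LOAD_CONST 5    → [35, 5]
LOAD_CONST 6    → [35, 5, 6]
LOAD_CONST -10  → [35, 5, 6, -10]
LOAD_CONST -21  → [35, 5, 6, -10, -21]
BINARY_MULTIPLY → [35, 5, 6, 210]
LOAD_CONST 6    → [35, 5, 6, 210, 6]
LOAD_CONST 5    → [35, 5, 6, 210, 6, 5]
BINARY_SUBTRACT → [35, 5, 6, 210, 1]
BINARY_SUBTRACT → [35, 5, 6, 209]
LOAD_CONST -30  → [35, 5, 6, 209, -30]
LOAD_CONST 65   → [35, 5, 6, 209, -30, 65]
BINARY_SUBTRACT → [35, 5, 6, 209, -95]
BINARY_MULTIPLY → [35, 5, 6, -19855]
BINARY_MULTIPLY → [35, 5, -119130]
BINARY_SUBTRACT → [35, 119135]
UNARY_NEGATIVE  → [35, -119135]
BINARY_ADD      → [-119100]

-119100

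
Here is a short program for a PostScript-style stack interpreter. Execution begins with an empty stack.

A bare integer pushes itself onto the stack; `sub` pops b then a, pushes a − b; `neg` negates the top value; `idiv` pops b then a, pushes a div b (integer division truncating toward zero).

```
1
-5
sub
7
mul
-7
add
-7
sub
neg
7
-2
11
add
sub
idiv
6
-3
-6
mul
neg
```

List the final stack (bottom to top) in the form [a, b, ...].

1     1
-5    1 -5
sub   6
7     6 7
mul   42
-7    42 -7
add   35
-7    35 -7
sub   42
neg   -42
7     -42 7
-2    -42 7 -2
11    -42 7 -2 11
add   -42 7 9
sub   -42 -2
idiv  21
6     21 6
-3    21 6 -3
-6    21 6 -3 -6
mul   21 6 18
neg   21 6 -18

[21, 6, -18]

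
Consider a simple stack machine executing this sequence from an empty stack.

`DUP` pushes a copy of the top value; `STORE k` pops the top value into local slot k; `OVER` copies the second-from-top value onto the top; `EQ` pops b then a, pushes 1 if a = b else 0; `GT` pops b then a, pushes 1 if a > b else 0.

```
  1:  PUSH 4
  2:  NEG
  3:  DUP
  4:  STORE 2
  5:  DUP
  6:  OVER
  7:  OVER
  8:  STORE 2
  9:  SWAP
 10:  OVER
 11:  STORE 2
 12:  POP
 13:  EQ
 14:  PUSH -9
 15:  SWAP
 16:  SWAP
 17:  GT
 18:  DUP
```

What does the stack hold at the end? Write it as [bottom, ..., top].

PUSH 4   4
NEG      -4
DUP      -4 -4
STORE 2  -4
DUP      -4 -4
OVER     -4 -4 -4
OVER     -4 -4 -4 -4
STORE 2  -4 -4 -4
SWAP     -4 -4 -4
OVER     -4 -4 -4 -4
STORE 2  -4 -4 -4
POP      -4 -4
EQ       1
PUSH -9  1 -9
SWAP     -9 1
SWAP     1 -9
GT       1
DUP      1 1

[1, 1]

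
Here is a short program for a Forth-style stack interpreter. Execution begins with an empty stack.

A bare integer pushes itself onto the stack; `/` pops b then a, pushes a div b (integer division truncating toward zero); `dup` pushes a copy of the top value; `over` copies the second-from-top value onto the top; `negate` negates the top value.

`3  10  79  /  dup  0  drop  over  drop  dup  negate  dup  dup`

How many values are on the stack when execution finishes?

3       3
10      3 10
79      3 10 79
/       3 0
dup     3 0 0
0       3 0 0 0
drop    3 0 0
over    3 0 0 0
drop    3 0 0
dup     3 0 0 0
negate  3 0 0 0
dup     3 0 0 0 0
dup     3 0 0 0 0 0

6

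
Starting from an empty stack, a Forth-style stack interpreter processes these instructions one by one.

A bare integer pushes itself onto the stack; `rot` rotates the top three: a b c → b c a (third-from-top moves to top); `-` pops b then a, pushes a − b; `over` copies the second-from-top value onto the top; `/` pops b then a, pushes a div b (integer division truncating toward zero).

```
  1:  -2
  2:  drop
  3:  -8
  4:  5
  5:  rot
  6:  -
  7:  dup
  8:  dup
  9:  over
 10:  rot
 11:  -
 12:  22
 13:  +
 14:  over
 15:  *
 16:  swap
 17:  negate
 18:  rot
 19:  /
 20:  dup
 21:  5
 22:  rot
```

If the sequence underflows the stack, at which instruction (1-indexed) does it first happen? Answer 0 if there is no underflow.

-2   → -2
drop → (empty)
-8   → -8
5    → -8 5
rot  — needs 3 operands, stack has 2 → underflow

5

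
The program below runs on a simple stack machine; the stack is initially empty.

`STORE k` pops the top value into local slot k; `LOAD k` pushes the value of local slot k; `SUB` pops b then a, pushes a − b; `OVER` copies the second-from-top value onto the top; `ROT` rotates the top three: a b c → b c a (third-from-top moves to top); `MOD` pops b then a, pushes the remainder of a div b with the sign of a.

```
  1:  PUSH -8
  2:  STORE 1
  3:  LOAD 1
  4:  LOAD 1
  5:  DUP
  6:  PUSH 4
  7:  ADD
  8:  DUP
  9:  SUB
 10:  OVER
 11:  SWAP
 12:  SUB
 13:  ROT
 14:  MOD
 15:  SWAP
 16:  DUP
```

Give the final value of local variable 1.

PUSH -8 : [-8]
STORE 1 : []
LOAD 1  : [-8]
LOAD 1  : [-8, -8]
DUP     : [-8, -8, -8]
PUSH 4  : [-8, -8, -8, 4]
ADD     : [-8, -8, -4]
DUP     : [-8, -8, -4, -4]
SUB     : [-8, -8, 0]
OVER    : [-8, -8, 0, -8]
SWAP    : [-8, -8, -8, 0]
SUB     : [-8, -8, -8]
ROT     : [-8, -8, -8]
MOD     : [-8, 0]
SWAP    : [0, -8]
DUP     : [0, -8, -8]

-8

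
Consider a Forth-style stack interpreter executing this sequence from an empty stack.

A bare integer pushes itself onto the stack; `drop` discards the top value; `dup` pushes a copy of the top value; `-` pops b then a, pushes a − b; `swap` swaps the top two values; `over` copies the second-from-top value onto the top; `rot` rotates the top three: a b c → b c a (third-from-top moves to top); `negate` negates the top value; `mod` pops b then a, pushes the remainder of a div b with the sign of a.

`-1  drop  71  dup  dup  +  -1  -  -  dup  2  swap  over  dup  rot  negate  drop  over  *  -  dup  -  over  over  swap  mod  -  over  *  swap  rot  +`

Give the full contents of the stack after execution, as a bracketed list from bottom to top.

[0, -70]

-1     -> -1
drop   -> (empty)
71     -> 71
dup    -> 71 71
dup    -> 71 71 71
+      -> 71 142
-1     -> 71 142 -1
-      -> 71 143
-      -> -72
dup    -> -72 -72
2      -> -72 -72 2
swap   -> -72 2 -72
over   -> -72 2 -72 2
dup    -> -72 2 -72 2 2
rot    -> -72 2 2 2 -72
negate -> -72 2 2 2 72
drop   -> -72 2 2 2
over   -> -72 2 2 2 2
*      -> -72 2 2 4
-      -> -72 2 -2
dup    -> -72 2 -2 -2
-      -> -72 2 0
over   -> -72 2 0 2
over   -> -72 2 0 2 0
swap   -> -72 2 0 0 2
mod    -> -72 2 0 0
-      -> -72 2 0
over   -> -72 2 0 2
*      -> -72 2 0
swap   -> -72 0 2
rot    -> 0 2 -72
+      -> 0 -70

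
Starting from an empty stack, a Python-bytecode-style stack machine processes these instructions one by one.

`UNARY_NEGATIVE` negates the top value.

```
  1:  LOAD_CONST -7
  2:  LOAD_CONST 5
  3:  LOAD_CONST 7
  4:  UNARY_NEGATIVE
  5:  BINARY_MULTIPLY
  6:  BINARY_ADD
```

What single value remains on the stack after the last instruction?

-42

LOAD_CONST -7   : [-7]
LOAD_CONST 5    : [-7, 5]
LOAD_CONST 7    : [-7, 5, 7]
UNARY_NEGATIVE  : [-7, 5, -7]
BINARY_MULTIPLY : [-7, -35]
BINARY_ADD      : [-42]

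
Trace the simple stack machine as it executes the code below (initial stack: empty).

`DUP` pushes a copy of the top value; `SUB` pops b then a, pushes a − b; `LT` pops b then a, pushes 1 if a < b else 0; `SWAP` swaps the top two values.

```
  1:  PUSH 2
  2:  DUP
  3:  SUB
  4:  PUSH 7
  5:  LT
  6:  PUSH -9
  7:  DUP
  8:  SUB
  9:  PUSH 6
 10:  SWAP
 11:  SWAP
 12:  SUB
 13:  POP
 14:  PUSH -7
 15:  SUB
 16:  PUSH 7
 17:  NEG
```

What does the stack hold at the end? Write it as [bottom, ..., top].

PUSH 2   2
DUP      2 2
SUB      0
PUSH 7   0 7
LT       1
PUSH -9  1 -9
DUP      1 -9 -9
SUB      1 0
PUSH 6   1 0 6
SWAP     1 6 0
SWAP     1 0 6
SUB      1 -6
POP      1
PUSH -7  1 -7
SUB      8
PUSH 7   8 7
NEG      8 -7

[8, -7]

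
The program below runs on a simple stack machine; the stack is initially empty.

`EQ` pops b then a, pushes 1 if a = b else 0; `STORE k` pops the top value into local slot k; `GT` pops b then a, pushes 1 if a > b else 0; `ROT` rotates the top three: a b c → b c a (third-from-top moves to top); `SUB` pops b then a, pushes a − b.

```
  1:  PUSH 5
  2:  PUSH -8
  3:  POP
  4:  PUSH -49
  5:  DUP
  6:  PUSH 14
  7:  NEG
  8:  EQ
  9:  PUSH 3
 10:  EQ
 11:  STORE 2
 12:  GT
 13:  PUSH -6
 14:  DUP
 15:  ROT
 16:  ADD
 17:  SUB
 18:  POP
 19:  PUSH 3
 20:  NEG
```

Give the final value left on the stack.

PUSH 5   -> [5]
PUSH -8  -> [5, -8]
POP      -> [5]
PUSH -49 -> [5, -49]
DUP      -> [5, -49, -49]
PUSH 14  -> [5, -49, -49, 14]
NEG      -> [5, -49, -49, -14]
EQ       -> [5, -49, 0]
PUSH 3   -> [5, -49, 0, 3]
EQ       -> [5, -49, 0]
STORE 2  -> [5, -49]
GT       -> [1]
PUSH -6  -> [1, -6]
DUP      -> [1, -6, -6]
ROT      -> [-6, -6, 1]
ADD      -> [-6, -5]
SUB      -> [-1]
POP      -> []
PUSH 3   -> [3]
NEG      -> [-3]

-3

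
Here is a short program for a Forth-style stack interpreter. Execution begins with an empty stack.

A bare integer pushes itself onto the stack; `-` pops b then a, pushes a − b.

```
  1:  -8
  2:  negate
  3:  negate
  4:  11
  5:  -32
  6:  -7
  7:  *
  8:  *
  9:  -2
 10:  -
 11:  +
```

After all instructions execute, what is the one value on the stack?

2458

-8     -> [-8]
negate -> [8]
negate -> [-8]
11     -> [-8, 11]
-32    -> [-8, 11, -32]
-7     -> [-8, 11, -32, -7]
*      -> [-8, 11, 224]
*      -> [-8, 2464]
-2     -> [-8, 2464, -2]
-      -> [-8, 2466]
+      -> [2458]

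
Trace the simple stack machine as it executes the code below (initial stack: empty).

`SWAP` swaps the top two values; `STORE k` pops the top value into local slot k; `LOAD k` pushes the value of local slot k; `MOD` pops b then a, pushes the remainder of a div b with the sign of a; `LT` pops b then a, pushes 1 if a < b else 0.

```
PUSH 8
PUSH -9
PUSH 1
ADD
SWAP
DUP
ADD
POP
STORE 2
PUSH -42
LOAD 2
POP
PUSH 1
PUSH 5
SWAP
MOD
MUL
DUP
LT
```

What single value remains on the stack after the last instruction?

0

PUSH 8   -> [8]
PUSH -9  -> [8, -9]
PUSH 1   -> [8, -9, 1]
ADD      -> [8, -8]
SWAP     -> [-8, 8]
DUP      -> [-8, 8, 8]
ADD      -> [-8, 16]
POP      -> [-8]
STORE 2  -> []
PUSH -42 -> [-42]
LOAD 2   -> [-42, -8]
POP      -> [-42]
PUSH 1   -> [-42, 1]
PUSH 5   -> [-42, 1, 5]
SWAP     -> [-42, 5, 1]
MOD      -> [-42, 0]
MUL      -> [0]
DUP      -> [0, 0]
LT       -> [0]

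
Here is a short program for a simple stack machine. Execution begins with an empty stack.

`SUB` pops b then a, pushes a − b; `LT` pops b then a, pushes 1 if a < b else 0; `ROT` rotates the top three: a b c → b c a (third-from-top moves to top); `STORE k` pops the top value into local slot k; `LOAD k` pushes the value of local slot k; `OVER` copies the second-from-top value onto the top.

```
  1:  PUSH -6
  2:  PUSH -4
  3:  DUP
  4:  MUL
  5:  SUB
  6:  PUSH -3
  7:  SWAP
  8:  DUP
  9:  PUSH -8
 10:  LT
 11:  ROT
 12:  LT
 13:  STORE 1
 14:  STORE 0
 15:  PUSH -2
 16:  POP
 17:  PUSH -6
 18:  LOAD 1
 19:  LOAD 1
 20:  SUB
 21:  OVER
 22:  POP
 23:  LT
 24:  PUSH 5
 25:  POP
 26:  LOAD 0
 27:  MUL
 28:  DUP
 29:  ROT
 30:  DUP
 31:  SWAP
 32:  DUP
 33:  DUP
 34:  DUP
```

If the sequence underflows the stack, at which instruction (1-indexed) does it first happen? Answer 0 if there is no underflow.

29

PUSH -6 -> -6
PUSH -4 -> -6 -4
DUP     -> -6 -4 -4
MUL     -> -6 16
SUB     -> -22
PUSH -3 -> -22 -3
SWAP    -> -3 -22
DUP     -> -3 -22 -22
PUSH -8 -> -3 -22 -22 -8
LT      -> -3 -22 1
ROT     -> -22 1 -3
LT      -> -22 0
STORE 1 -> -22
STORE 0 -> (empty)
PUSH -2 -> -2
POP     -> (empty)
PUSH -6 -> -6
LOAD 1  -> -6 0
LOAD 1  -> -6 0 0
SUB     -> -6 0
OVER    -> -6 0 -6
POP     -> -6 0
LT      -> 1
PUSH 5  -> 1 5
POP     -> 1
LOAD 0  -> 1 -22
MUL     -> -22
DUP     -> -22 -22
ROT  — needs 3 operands, stack has 2 → underflow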